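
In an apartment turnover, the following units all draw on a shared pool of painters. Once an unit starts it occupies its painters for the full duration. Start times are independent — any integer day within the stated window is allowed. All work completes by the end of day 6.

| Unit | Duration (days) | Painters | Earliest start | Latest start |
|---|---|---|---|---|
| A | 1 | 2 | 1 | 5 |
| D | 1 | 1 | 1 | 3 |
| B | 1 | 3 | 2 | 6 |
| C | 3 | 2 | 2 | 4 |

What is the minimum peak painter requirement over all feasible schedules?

Early-start (A@1, D@1, B@2, C@2) gives peak 5: d1:3  d2:5  d3:2  d4:2  d5:0  d6:0.
Shift C→3.
Schedule A@1, D@1, B@2, C@3: d1:3  d2:3  d3:2  d4:2  d5:2  d6:0 — peak 3.

3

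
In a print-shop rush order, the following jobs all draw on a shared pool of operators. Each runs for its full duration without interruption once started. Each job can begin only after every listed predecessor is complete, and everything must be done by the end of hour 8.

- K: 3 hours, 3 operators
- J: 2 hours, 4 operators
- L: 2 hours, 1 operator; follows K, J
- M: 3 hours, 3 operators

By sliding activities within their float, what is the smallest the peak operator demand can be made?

4

Early-start (K@1, J@1, L@4, M@1) gives peak 10: h1:10  h2:10  h3:6  h4:1  h5:1  h6:0  h7:0  h8:0.
Shift J→4, L→6, M→6.
Schedule K@1, J@4, L@6, M@6: h1:3  h2:3  h3:3  h4:4  h5:4  h6:4  h7:4  h8:3 — peak 4.
Total operator-hours = 28 over 8 hours ⇒ peak ≥ ⌈28/8⌉ = 4, so 4 is optimal.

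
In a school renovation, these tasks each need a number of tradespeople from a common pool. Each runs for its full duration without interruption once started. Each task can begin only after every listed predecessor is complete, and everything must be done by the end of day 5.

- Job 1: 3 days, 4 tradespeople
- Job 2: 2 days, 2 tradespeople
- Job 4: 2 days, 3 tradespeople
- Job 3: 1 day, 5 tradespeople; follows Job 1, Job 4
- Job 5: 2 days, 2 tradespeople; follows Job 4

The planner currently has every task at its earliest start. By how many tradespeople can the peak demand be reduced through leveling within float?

Early-start peak: d1:9  d2:9  d3:6  d4:7  d5:0 ⇒ 9.
Leveled (Job 1@1, Job 2@3, Job 4@1, Job 3@5, Job 5@4): d1:7  d2:7  d3:6  d4:4  d5:7 ⇒ 7.
Reduction 9 − 7 = 2.

2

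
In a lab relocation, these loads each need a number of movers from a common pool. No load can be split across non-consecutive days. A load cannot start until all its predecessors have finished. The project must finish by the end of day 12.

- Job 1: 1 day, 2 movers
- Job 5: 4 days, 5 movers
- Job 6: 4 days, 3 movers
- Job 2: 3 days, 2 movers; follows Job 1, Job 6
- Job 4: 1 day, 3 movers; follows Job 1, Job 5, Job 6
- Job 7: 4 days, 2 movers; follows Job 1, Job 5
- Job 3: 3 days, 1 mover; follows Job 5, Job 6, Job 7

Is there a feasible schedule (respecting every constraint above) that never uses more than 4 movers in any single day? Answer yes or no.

no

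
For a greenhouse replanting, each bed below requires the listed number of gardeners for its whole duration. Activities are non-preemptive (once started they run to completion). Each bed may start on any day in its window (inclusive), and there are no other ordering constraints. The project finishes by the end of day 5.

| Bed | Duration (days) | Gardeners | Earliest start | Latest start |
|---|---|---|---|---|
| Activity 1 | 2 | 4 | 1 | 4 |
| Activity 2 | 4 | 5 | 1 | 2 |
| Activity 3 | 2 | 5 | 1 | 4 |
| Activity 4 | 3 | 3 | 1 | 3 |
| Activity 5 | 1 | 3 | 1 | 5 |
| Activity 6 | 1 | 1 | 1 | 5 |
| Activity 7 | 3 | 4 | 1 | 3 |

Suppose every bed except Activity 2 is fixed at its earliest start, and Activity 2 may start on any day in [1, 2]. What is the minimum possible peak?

21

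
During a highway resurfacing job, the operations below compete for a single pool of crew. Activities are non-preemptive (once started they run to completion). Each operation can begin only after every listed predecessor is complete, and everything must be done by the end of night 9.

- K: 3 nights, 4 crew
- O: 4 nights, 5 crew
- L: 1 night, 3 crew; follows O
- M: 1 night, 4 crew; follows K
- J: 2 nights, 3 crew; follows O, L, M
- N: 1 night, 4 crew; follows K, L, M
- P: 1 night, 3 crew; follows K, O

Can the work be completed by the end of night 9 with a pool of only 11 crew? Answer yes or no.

yes

Schedule K@1, O@1, L@5, M@4, J@6, N@6, P@5: n1:9  n2:9  n3:9  n4:9  n5:6  n6:7  n7:3  n8:0  n9:0 — peak 9 ≤ 11.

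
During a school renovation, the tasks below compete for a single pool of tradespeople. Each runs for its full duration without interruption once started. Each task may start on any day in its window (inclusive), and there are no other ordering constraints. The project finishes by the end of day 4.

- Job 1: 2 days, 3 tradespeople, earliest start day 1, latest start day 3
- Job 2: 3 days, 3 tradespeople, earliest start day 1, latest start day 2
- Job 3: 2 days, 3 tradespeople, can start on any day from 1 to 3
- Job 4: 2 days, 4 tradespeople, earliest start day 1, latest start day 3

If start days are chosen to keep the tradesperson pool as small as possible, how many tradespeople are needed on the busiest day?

9

Early-start (Job 1@1, Job 2@1, Job 3@1, Job 4@1) gives peak 13: d1:13  d2:13  d3:3  d4:0.
Shift Job 4→3.
Schedule Job 1@1, Job 2@1, Job 3@1, Job 4@3: d1:9  d2:9  d3:7  d4:4 — peak 9.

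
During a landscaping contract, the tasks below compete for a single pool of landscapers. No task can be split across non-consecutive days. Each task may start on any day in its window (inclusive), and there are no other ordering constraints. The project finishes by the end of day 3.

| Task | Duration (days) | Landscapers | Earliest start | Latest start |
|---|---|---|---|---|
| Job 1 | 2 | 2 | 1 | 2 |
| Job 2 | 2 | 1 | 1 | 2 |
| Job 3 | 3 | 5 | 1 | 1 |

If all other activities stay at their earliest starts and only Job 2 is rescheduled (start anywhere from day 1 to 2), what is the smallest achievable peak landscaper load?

Job 2@1: d1:8  d2:8  d3:5 → peak 8
Job 2@2: d1:7  d2:8  d3:6 → peak 8
Best is Job 2@1, peak 8.

8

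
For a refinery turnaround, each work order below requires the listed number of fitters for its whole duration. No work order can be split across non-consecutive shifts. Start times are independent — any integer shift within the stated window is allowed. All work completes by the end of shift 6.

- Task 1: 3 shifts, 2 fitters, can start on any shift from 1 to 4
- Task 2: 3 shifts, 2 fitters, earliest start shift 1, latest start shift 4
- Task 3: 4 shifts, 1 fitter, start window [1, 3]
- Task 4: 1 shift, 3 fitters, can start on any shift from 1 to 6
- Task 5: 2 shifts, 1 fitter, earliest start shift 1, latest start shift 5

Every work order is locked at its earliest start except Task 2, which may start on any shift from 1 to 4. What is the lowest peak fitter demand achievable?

7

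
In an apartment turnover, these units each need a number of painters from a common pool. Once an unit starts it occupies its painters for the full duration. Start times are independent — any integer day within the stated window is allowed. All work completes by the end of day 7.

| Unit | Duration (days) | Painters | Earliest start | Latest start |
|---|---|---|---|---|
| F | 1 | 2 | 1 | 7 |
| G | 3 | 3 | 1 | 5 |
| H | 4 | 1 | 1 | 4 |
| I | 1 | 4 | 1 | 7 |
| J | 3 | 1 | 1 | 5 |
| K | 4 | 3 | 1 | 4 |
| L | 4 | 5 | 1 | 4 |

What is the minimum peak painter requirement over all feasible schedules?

9

Early-start (F@1, G@1, H@1, I@1, J@1, K@1, L@1) gives peak 19: d1:19  d2:13  d3:13  d4:9  d5:0  d6:0  d7:0.
Shift I→2, K→3, L→4.
Schedule F@1, G@1, H@1, I@2, J@1, K@3, L@4: d1:7  d2:9  d3:8  d4:9  d5:8  d6:8  d7:5 — peak 9.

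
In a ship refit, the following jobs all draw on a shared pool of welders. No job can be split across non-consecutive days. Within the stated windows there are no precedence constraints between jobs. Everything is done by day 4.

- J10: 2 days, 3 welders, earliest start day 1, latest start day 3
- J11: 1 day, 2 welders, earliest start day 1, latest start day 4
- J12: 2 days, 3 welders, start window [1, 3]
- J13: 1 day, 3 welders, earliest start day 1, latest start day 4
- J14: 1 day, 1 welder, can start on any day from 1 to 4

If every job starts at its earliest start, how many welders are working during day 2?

6

At early start, day 2 has: J10, J12.
Demand: 3 + 3 = 6.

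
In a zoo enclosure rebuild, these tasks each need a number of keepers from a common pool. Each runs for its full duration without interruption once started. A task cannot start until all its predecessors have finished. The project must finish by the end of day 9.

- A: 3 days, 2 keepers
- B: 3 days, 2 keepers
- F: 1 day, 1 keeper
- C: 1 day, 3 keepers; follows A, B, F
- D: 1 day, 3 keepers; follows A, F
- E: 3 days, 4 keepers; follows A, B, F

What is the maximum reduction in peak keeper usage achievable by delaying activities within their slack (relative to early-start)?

6

Early-start peak: d1:5  d2:4  d3:4  d4:10  d5:4  d6:4  d7:0  d8:0  d9:0 ⇒ 10.
Leveled (A@1, B@1, F@4, C@5, D@6, E@7): d1:4  d2:4  d3:4  d4:1  d5:3  d6:3  d7:4  d8:4  d9:4 ⇒ 4.
Reduction 10 − 4 = 6.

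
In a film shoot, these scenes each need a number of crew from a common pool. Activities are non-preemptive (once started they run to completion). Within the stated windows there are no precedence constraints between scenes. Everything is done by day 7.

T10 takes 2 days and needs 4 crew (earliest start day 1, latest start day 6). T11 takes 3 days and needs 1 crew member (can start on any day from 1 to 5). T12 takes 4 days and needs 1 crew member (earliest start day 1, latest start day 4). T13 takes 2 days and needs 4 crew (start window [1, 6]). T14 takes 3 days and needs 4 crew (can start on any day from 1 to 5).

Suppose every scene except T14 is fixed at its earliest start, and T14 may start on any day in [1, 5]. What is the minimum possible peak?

10

T14@1: d1:14  d2:14  d3:6  d4:1  d5:0  d6:0  d7:0 → peak 14
T14@2: d1:10  d2:14  d3:6  d4:5  d5:0  d6:0  d7:0 → peak 14
T14@3: d1:10  d2:10  d3:6  d4:5  d5:4  d6:0  d7:0 → peak 10
T14@4: d1:10  d2:10  d3:2  d4:5  d5:4  d6:4  d7:0 → peak 10
T14@5: d1:10  d2:10  d3:2  d4:1  d5:4  d6:4  d7:4 → peak 10
Best is T14@3, peak 10.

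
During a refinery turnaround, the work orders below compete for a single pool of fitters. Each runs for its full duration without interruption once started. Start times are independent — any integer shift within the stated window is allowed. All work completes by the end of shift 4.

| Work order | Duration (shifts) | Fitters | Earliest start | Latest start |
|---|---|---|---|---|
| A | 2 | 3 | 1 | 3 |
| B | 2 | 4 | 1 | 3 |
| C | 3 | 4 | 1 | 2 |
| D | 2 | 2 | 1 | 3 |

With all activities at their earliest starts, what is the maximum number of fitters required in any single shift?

Early-start schedule: A@1, B@1, C@1, D@1.
Load per shift: shift 1: 13, shift 2: 13, shift 3: 4, shift 4: 0.
Peak is 13.

13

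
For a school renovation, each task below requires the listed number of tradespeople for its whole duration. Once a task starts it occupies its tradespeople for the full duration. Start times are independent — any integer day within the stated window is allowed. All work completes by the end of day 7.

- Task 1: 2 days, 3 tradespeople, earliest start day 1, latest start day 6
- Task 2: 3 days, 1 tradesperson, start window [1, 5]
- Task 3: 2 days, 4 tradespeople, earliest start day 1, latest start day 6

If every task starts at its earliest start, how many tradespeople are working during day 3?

1

At early start, day 3 has: Task 2.
Demand: 1 = 1.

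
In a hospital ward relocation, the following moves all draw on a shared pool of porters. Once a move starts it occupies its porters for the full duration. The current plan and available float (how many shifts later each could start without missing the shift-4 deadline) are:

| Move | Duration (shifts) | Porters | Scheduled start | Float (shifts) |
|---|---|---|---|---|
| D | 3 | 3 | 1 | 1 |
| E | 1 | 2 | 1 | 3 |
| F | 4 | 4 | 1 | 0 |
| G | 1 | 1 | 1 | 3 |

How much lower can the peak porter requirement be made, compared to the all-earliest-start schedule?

3

Early-start peak: s1:10  s2:7  s3:7  s4:4 ⇒ 10.
Leveled (D@1, E@4, F@1, G@4): s1:7  s2:7  s3:7  s4:7 ⇒ 7.
Reduction 10 − 7 = 3.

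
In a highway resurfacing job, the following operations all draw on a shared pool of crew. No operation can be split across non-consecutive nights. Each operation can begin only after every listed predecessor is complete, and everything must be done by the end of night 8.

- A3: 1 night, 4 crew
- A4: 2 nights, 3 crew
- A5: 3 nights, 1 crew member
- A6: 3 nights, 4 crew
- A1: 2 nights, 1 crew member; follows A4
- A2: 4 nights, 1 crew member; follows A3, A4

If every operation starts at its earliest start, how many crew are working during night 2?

8

At early start, night 2 has: A4, A5, A6.
Demand: 3 + 1 + 4 = 8.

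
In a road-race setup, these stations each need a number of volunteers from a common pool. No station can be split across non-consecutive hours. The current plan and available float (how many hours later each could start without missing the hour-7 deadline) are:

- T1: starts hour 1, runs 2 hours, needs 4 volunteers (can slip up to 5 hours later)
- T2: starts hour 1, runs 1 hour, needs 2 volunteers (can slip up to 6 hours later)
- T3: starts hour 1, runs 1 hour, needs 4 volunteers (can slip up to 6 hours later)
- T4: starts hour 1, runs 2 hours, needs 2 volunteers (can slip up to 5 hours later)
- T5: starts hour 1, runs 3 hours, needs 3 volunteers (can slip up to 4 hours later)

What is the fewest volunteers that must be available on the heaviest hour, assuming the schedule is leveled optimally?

Early-start (T1@1, T2@1, T3@1, T4@1, T5@1) gives peak 15: h1:15  h2:9  h3:3  h4:0  h5:0  h6:0  h7:0.
Shift T2→3, T3→4, T4→5, T5→5.
Schedule T1@1, T2@3, T3@4, T4@5, T5@5: h1:4  h2:4  h3:2  h4:4  h5:5  h6:5  h7:3 — peak 5.

5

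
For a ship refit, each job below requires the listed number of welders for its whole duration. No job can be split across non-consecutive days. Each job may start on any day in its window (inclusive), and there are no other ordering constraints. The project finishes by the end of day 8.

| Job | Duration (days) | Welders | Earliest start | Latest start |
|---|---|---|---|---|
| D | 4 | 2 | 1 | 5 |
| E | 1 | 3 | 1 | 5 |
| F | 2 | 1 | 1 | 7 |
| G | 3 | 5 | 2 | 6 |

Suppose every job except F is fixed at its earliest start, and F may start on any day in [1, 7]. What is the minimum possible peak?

7

F@1: d1:6  d2:8  d3:7  d4:7  d5:0  d6:0  d7:0  d8:0 → peak 8
F@2: d1:5  d2:8  d3:8  d4:7  d5:0  d6:0  d7:0  d8:0 → peak 8
F@3: d1:5  d2:7  d3:8  d4:8  d5:0  d6:0  d7:0  d8:0 → peak 8
F@4: d1:5  d2:7  d3:7  d4:8  d5:1  d6:0  d7:0  d8:0 → peak 8
F@5: d1:5  d2:7  d3:7  d4:7  d5:1  d6:1  d7:0  d8:0 → peak 7
F@6: d1:5  d2:7  d3:7  d4:7  d5:0  d6:1  d7:1  d8:0 → peak 7
F@7: d1:5  d2:7  d3:7  d4:7  d5:0  d6:0  d7:1  d8:1 → peak 7
Best is F@5, peak 7.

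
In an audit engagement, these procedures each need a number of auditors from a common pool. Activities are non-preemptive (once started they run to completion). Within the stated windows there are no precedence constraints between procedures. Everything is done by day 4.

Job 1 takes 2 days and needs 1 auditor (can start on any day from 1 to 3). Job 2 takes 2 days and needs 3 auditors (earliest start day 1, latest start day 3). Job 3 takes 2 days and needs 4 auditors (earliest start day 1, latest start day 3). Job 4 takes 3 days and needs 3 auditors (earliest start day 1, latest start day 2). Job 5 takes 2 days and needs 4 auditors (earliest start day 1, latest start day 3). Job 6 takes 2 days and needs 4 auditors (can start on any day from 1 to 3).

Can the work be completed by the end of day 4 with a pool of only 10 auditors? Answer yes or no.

Total auditor-days = 41; over 4 days the average is 41/4 > 10, so some day must exceed 10.

no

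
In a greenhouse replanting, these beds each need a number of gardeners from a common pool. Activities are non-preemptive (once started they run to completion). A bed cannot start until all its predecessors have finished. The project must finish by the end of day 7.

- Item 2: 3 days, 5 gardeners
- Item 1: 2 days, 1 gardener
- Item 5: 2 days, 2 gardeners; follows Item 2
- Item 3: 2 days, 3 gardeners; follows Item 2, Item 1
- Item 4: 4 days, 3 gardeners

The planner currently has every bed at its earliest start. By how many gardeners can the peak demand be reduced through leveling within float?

3

Early-start peak: d1:9  d2:9  d3:8  d4:8  d5:5  d6:0  d7:0 ⇒ 9.
Leveled (Item 2@1, Item 1@1, Item 5@4, Item 3@6, Item 4@4): d1:6  d2:6  d3:5  d4:5  d5:5  d6:6  d7:6 ⇒ 6.
Reduction 9 − 6 = 3.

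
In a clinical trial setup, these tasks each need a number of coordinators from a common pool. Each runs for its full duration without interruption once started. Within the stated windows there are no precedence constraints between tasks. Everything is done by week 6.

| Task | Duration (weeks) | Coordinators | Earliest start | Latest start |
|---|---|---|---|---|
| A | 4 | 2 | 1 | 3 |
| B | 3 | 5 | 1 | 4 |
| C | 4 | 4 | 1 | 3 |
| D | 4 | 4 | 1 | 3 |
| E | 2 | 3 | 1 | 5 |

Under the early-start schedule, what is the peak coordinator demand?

Early-start schedule: A@1, B@1, C@1, D@1, E@1.
Load per week: week 1: 18, week 2: 18, week 3: 15, week 4: 10, week 5: 0, week 6: 0.
Peak is 18.

18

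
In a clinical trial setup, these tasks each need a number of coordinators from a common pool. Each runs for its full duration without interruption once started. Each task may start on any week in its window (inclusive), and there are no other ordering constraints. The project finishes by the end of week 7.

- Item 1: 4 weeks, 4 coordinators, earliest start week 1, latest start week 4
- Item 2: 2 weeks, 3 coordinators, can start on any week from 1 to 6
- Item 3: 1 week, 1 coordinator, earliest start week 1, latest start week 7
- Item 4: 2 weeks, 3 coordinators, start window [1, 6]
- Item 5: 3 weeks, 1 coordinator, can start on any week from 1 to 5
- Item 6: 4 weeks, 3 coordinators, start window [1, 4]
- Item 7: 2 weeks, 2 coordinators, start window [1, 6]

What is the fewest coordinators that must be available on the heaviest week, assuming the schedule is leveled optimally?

Early-start (Item 1@1, Item 2@1, Item 3@1, Item 4@1, Item 5@1, Item 6@1, Item 7@1) gives peak 17: w1:17  w2:16  w3:8  w4:7  w5:0  w6:0  w7:0.
Shift Item 4→5, Item 5→2, Item 6→3, Item 7→5.
Schedule Item 1@1, Item 2@1, Item 3@1, Item 4@5, Item 5@2, Item 6@3, Item 7@5: w1:8  w2:8  w3:8  w4:8  w5:8  w6:8  w7:0 — peak 8.

8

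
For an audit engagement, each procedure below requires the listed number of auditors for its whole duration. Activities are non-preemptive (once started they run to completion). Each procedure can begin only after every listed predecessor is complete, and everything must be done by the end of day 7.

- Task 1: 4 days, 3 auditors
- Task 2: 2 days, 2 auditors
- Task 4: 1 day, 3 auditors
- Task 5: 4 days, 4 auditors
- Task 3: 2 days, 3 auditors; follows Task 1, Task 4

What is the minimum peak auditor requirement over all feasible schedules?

7

Early-start (Task 1@1, Task 2@1, Task 4@1, Task 5@1, Task 3@5) gives peak 12: d1:12  d2:9  d3:7  d4:7  d5:3  d6:3  d7:0.
Shift Task 4→3, Task 5→4.
Schedule Task 1@1, Task 2@1, Task 4@3, Task 5@4, Task 3@5: d1:5  d2:5  d3:6  d4:7  d5:7  d6:7  d7:4 — peak 7.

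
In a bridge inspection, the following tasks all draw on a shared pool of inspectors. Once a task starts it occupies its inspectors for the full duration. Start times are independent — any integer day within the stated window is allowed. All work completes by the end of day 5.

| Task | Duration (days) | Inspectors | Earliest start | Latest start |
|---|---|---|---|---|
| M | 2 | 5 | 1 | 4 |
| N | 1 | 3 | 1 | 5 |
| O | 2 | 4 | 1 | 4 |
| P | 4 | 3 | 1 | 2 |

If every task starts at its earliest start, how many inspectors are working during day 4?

At early start, day 4 has: P.
Demand: 3 = 3.

3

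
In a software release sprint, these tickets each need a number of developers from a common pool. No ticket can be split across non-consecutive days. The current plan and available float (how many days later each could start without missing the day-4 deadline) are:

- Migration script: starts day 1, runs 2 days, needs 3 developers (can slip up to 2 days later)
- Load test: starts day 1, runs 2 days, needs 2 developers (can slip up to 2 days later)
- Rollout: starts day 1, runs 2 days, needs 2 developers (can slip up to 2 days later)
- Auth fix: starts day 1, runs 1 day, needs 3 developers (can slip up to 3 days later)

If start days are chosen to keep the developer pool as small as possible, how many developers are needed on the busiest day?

Early-start (Migration script@1, Load test@1, Rollout@1, Auth fix@1) gives peak 10: d1:10  d2:7  d3:0  d4:0.
Shift Rollout→3, Auth fix→3.
Schedule Migration script@1, Load test@1, Rollout@3, Auth fix@3: d1:5  d2:5  d3:5  d4:2 — peak 5.
Total developer-days = 17 over 4 days ⇒ peak ≥ ⌈17/4⌉ = 5, so 5 is optimal.

5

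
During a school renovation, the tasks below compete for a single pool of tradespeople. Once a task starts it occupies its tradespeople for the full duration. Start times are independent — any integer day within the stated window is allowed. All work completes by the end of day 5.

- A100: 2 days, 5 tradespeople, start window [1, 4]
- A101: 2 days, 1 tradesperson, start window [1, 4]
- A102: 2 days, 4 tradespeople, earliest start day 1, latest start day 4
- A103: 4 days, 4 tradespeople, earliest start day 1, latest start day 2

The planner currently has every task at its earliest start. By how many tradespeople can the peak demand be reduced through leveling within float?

5

Early-start peak: d1:14  d2:14  d3:4  d4:4  d5:0 ⇒ 14.
Leveled (A100@1, A101@3, A102@3, A103@1): d1:9  d2:9  d3:9  d4:9  d5:0 ⇒ 9.
Reduction 14 − 9 = 5.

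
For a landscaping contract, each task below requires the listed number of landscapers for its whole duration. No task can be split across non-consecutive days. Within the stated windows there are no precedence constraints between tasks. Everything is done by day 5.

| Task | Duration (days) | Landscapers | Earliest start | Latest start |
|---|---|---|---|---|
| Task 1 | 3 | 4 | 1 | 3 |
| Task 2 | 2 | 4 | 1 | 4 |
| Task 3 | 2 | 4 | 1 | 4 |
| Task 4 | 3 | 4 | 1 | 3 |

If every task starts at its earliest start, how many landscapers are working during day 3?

8

At early start, day 3 has: Task 1, Task 4.
Demand: 4 + 4 = 8.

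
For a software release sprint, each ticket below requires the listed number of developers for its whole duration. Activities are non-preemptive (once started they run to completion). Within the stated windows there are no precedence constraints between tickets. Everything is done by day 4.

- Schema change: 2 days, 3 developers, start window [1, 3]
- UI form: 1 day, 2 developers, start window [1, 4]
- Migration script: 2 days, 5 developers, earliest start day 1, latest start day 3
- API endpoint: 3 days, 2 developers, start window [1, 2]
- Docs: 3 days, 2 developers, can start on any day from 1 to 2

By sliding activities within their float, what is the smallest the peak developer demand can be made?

Early-start (Schema change@1, UI form@1, Migration script@1, API endpoint@1, Docs@1) gives peak 14: d1:14  d2:12  d3:4  d4:0.
Shift Migration script→3.
Schedule Schema change@1, UI form@1, Migration script@3, API endpoint@1, Docs@1: d1:9  d2:7  d3:9  d4:5 — peak 9.

9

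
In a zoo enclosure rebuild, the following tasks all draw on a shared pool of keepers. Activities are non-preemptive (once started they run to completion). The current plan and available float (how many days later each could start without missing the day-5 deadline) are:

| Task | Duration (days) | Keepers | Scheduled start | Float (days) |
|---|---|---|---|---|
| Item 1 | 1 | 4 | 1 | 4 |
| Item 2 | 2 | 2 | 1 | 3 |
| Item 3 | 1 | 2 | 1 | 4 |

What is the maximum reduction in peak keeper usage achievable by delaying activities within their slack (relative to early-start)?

Early-start peak: d1:8  d2:2  d3:0  d4:0  d5:0 ⇒ 8.
Leveled (Item 1@1, Item 2@2, Item 3@2): d1:4  d2:4  d3:2  d4:0  d5:0 ⇒ 4.
Reduction 8 − 4 = 4.

4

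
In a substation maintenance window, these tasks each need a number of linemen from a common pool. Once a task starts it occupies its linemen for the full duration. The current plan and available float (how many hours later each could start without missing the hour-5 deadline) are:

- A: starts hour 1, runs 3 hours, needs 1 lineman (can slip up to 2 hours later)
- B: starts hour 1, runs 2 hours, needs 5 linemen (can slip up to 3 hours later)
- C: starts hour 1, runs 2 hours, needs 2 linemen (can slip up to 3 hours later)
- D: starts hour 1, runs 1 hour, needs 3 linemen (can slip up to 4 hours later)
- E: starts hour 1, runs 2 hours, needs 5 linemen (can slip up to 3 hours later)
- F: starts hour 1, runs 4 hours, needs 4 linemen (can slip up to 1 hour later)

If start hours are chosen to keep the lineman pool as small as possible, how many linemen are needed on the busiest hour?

Early-start (A@1, B@1, C@1, D@1, E@1, F@1) gives peak 20: h1:20  h2:17  h3:5  h4:4  h5:0.
Shift C→3, E→4, F→2.
Schedule A@1, B@1, C@3, D@1, E@4, F@2: h1:9  h2:10  h3:7  h4:11  h5:9 — peak 11.

11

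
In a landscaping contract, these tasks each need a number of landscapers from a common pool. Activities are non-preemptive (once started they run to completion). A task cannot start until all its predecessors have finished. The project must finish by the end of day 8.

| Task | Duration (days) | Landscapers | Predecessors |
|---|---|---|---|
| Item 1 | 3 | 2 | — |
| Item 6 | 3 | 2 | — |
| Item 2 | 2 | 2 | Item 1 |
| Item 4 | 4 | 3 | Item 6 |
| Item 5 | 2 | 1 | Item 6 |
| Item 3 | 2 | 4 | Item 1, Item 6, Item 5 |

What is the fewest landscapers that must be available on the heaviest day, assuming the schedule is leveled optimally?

Schedule Item 1@1, Item 6@1, Item 2@4, Item 4@4, Item 5@4, Item 3@6: d1:4  d2:4  d3:4  d4:6  d5:6  d6:7  d7:7  d8:0 — peak 7.

7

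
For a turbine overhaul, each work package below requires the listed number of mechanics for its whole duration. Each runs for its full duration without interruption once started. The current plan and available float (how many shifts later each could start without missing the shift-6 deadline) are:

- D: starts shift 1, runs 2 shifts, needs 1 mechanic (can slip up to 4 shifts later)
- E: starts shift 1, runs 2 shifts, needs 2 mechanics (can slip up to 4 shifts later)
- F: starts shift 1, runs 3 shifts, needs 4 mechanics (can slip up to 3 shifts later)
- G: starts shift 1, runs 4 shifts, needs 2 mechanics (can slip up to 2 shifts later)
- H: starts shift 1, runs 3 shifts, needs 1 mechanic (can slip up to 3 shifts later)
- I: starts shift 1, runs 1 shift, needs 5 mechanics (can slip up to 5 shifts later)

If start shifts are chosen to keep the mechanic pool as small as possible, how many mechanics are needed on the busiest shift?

Early-start (D@1, E@1, F@1, G@1, H@1, I@1) gives peak 15: s1:15  s2:10  s3:7  s4:2  s5:0  s6:0.
Shift D→2, E→2, F→4, G→2.
Schedule D@2, E@2, F@4, G@2, H@1, I@1: s1:6  s2:6  s3:6  s4:6  s5:6  s6:4 — peak 6.
Total mechanic-shifts = 34 over 6 shifts ⇒ peak ≥ ⌈34/6⌉ = 6, so 6 is optimal.

6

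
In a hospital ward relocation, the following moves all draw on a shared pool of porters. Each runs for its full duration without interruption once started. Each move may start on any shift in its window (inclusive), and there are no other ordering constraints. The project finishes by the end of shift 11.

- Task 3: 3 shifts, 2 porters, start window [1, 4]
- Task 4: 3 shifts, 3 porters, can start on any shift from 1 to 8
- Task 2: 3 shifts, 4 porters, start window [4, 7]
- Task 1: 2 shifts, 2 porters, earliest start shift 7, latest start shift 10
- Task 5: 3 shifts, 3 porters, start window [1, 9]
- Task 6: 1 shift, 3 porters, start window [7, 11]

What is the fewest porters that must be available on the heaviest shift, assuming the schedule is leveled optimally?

5

Early-start (Task 3@1, Task 4@1, Task 2@4, Task 1@7, Task 5@1, Task 6@7) gives peak 8: s1:8  s2:8  s3:8  s4:4  s5:4  s6:4  s7:5  s8:2  s9:0  s10:0  s11:0.
Shift Task 5→7, Task 6→10.
Schedule Task 3@1, Task 4@1, Task 2@4, Task 1@7, Task 5@7, Task 6@10: s1:5  s2:5  s3:5  s4:4  s5:4  s6:4  s7:5  s8:5  s9:3  s10:3  s11:0 — peak 5.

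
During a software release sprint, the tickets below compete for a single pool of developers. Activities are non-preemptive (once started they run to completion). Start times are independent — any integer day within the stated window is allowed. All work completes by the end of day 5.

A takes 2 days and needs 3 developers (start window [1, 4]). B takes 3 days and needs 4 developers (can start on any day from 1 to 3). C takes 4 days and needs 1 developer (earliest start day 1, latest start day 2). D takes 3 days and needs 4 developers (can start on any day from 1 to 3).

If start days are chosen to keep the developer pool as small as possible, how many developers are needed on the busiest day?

Early-start (A@1, B@1, C@1, D@1) gives peak 12: d1:12  d2:12  d3:9  d4:1  d5:0.
Shift D→3.
Schedule A@1, B@1, C@1, D@3: d1:8  d2:8  d3:9  d4:5  d5:4 — peak 9.

9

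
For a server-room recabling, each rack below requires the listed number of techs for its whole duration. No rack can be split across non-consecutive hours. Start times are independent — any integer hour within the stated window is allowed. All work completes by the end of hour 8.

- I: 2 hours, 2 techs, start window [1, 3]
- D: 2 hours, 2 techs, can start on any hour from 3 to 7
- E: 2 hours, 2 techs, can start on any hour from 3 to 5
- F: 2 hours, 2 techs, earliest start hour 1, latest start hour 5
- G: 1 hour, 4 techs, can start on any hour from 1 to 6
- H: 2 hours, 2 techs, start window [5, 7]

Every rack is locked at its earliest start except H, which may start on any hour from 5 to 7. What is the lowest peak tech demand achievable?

8

H@5: h1:8  h2:4  h3:4  h4:4  h5:2  h6:2  h7:0  h8:0 → peak 8
H@6: h1:8  h2:4  h3:4  h4:4  h5:0  h6:2  h7:2  h8:0 → peak 8
H@7: h1:8  h2:4  h3:4  h4:4  h5:0  h6:0  h7:2  h8:2 → peak 8
Best is H@5, peak 8.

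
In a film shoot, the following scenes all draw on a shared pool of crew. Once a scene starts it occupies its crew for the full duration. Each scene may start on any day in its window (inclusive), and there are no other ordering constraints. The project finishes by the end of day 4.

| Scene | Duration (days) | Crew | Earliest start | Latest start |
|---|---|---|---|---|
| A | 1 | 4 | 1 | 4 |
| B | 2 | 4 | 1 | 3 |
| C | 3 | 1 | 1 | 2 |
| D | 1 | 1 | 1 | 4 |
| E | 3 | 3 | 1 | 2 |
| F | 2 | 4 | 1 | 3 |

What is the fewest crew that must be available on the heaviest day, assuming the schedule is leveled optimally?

9

Early-start (A@1, B@1, C@1, D@1, E@1, F@1) gives peak 17: d1:17  d2:12  d3:4  d4:0.
Shift D→2, E→2, F→3.
Schedule A@1, B@1, C@1, D@2, E@2, F@3: d1:9  d2:9  d3:8  d4:7 — peak 9.
Total crew member-days = 33 over 4 days ⇒ peak ≥ ⌈33/4⌉ = 9, so 9 is optimal.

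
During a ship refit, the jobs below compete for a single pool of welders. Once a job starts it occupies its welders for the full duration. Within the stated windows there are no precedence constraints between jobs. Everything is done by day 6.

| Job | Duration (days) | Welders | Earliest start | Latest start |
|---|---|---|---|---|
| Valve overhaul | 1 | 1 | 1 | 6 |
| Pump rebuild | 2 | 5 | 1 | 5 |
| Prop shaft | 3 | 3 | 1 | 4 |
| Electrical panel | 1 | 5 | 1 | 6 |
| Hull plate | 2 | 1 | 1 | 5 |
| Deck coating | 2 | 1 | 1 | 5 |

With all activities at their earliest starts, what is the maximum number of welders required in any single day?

16

Early-start schedule: Valve overhaul@1, Pump rebuild@1, Prop shaft@1, Electrical panel@1, Hull plate@1, Deck coating@1.
Load per day: day 1: 16, day 2: 10, day 3: 3, day 4: 0, day 5: 0, day 6: 0.
Peak is 16.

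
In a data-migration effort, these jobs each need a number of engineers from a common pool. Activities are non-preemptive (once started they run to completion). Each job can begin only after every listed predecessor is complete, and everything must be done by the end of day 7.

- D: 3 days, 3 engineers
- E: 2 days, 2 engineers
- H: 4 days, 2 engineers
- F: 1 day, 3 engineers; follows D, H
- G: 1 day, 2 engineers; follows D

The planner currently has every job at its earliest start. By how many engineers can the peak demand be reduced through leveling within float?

Early-start peak: d1:7  d2:7  d3:5  d4:4  d5:3  d6:0  d7:0 ⇒ 7.
Leveled (D@1, E@1, H@3, F@7, G@4): d1:5  d2:5  d3:5  d4:4  d5:2  d6:2  d7:3 ⇒ 5.
Reduction 7 − 5 = 2.

2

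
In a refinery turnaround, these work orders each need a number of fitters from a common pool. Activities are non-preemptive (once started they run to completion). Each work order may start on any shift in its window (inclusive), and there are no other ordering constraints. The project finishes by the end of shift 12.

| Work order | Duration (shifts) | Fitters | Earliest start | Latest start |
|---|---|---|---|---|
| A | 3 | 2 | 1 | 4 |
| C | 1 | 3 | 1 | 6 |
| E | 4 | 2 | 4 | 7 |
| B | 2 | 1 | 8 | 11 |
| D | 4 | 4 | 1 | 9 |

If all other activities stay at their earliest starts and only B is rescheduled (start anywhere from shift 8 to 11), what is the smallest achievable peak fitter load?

9

B@8: s1:9  s2:6  s3:6  s4:6  s5:2  s6:2  s7:2  s8:1  s9:1  s10:0  s11:0  s12:0 → peak 9
B@9: s1:9  s2:6  s3:6  s4:6  s5:2  s6:2  s7:2  s8:0  s9:1  s10:1  s11:0  s12:0 → peak 9
B@10: s1:9  s2:6  s3:6  s4:6  s5:2  s6:2  s7:2  s8:0  s9:0  s10:1  s11:1  s12:0 → peak 9
B@11: s1:9  s2:6  s3:6  s4:6  s5:2  s6:2  s7:2  s8:0  s9:0  s10:0  s11:1  s12:1 → peak 9
Best is B@8, peak 9.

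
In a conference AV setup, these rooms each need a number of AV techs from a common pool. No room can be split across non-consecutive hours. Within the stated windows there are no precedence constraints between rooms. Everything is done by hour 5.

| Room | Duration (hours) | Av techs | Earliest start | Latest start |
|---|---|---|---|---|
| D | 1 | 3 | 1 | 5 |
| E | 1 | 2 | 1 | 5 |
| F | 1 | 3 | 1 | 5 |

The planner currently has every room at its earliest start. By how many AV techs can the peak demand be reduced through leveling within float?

Early-start peak: h1:8  h2:0  h3:0  h4:0  h5:0 ⇒ 8.
Leveled (D@1, E@2, F@3): h1:3  h2:2  h3:3  h4:0  h5:0 ⇒ 3.
Reduction 8 − 3 = 5.

5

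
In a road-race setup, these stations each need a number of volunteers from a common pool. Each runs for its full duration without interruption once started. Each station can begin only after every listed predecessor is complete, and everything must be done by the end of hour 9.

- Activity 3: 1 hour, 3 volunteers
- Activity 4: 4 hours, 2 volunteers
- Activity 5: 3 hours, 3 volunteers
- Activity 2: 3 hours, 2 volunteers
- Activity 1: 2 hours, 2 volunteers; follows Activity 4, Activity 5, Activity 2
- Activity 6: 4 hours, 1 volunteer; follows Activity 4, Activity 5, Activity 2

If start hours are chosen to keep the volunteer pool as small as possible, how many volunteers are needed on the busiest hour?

Early-start (Activity 3@1, Activity 4@1, Activity 5@1, Activity 2@1, Activity 1@5, Activity 6@5) gives peak 10: h1:10  h2:7  h3:7  h4:2  h5:3  h6:3  h7:1  h8:1  h9:0.
Shift Activity 5→2.
Schedule Activity 3@1, Activity 4@1, Activity 5@2, Activity 2@1, Activity 1@5, Activity 6@5: h1:7  h2:7  h3:7  h4:5  h5:3  h6:3  h7:1  h8:1  h9:0 — peak 7.

7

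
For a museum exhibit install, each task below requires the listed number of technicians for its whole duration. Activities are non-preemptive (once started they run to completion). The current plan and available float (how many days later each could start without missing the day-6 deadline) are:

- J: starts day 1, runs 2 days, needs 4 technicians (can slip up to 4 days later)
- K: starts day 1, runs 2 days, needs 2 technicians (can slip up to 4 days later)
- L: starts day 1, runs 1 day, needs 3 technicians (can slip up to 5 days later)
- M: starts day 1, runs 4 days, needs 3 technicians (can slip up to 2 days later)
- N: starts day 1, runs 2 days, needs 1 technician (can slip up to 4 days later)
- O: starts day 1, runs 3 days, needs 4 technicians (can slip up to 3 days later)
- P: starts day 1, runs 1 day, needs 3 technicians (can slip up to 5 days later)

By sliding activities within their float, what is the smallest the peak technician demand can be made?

8

Early-start (J@1, K@1, L@1, M@1, N@1, O@1, P@1) gives peak 20: d1:20  d2:14  d3:7  d4:3  d5:0  d6:0.
Shift K→2, M→3, O→4, P→3.
Schedule J@1, K@2, L@1, M@3, N@1, O@4, P@3: d1:8  d2:7  d3:8  d4:7  d5:7  d6:7 — peak 8.
Total technician-days = 44 over 6 days ⇒ peak ≥ ⌈44/6⌉ = 8, so 8 is optimal.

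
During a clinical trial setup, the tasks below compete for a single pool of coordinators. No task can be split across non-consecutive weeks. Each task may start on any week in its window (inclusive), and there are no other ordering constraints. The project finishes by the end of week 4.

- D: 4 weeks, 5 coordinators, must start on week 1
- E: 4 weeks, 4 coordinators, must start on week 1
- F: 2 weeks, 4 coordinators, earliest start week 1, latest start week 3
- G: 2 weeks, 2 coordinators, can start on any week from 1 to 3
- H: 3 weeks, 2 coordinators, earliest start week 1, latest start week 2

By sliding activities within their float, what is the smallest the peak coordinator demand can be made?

15

Early-start (D@1, E@1, F@1, G@1, H@1) gives peak 17: w1:17  w2:17  w3:11  w4:9.
Shift G→3.
Schedule D@1, E@1, F@1, G@3, H@1: w1:15  w2:15  w3:13  w4:11 — peak 15.
No arrangement of the 18 feasible schedules does better.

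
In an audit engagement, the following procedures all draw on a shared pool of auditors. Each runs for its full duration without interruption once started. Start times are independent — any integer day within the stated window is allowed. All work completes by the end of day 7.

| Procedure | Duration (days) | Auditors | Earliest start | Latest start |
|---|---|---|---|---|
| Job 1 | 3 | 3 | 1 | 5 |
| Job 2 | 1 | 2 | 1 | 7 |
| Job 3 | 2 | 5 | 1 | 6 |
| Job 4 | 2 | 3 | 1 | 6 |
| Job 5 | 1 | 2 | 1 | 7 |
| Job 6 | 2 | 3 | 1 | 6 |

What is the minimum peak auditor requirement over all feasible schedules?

Early-start (Job 1@1, Job 2@1, Job 3@1, Job 4@1, Job 5@1, Job 6@1) gives peak 18: d1:18  d2:14  d3:3  d4:0  d5:0  d6:0  d7:0.
Shift Job 3→4, Job 4→2, Job 5→6, Job 6→6.
Schedule Job 1@1, Job 2@1, Job 3@4, Job 4@2, Job 5@6, Job 6@6: d1:5  d2:6  d3:6  d4:5  d5:5  d6:5  d7:3 — peak 6.

6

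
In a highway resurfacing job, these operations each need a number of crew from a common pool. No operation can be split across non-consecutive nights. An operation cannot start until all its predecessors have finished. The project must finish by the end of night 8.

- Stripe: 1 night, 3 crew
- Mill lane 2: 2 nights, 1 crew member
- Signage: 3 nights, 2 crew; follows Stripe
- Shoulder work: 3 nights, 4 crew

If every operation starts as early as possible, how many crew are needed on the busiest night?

8

Early-start schedule: Stripe@1, Mill lane 2@1, Signage@2, Shoulder work@1.
Load per night: night 1: 8, night 2: 7, night 3: 6, night 4: 2, night 5: 0, night 6: 0, night 7: 0, night 8: 0.
Peak is 8.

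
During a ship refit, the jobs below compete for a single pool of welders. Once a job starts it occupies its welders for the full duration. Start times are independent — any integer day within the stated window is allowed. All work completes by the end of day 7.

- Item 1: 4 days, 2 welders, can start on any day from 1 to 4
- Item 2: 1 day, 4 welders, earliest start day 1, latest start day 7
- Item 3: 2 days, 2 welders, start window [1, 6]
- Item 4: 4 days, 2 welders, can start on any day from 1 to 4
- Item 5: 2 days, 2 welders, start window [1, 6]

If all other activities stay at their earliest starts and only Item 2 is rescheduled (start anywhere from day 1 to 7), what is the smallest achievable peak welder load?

8

Item 2@1: d1:12  d2:8  d3:4  d4:4  d5:0  d6:0  d7:0 → peak 12
Item 2@2: d1:8  d2:12  d3:4  d4:4  d5:0  d6:0  d7:0 → peak 12
Item 2@3: d1:8  d2:8  d3:8  d4:4  d5:0  d6:0  d7:0 → peak 8
Item 2@4: d1:8  d2:8  d3:4  d4:8  d5:0  d6:0  d7:0 → peak 8
Item 2@5: d1:8  d2:8  d3:4  d4:4  d5:4  d6:0  d7:0 → peak 8
Item 2@6: d1:8  d2:8  d3:4  d4:4  d5:0  d6:4  d7:0 → peak 8
Item 2@7: d1:8  d2:8  d3:4  d4:4  d5:0  d6:0  d7:4 → peak 8
Best is Item 2@3, peak 8.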